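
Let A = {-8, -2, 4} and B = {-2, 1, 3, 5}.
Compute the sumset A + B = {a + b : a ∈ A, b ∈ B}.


A + B = {a + b : a ∈ A, b ∈ B}.
Enumerate all |A|·|B| = 3·4 = 12 pairs (a, b) and collect distinct sums.
a = -8: -8+-2=-10, -8+1=-7, -8+3=-5, -8+5=-3
a = -2: -2+-2=-4, -2+1=-1, -2+3=1, -2+5=3
a = 4: 4+-2=2, 4+1=5, 4+3=7, 4+5=9
Collecting distinct sums: A + B = {-10, -7, -5, -4, -3, -1, 1, 2, 3, 5, 7, 9}
|A + B| = 12

A + B = {-10, -7, -5, -4, -3, -1, 1, 2, 3, 5, 7, 9}


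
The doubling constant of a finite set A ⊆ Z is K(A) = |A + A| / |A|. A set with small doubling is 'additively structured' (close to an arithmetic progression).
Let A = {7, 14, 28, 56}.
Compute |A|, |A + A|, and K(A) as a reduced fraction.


|A| = 4.
Compute A + A by enumerating all 16 pairs.
A + A = {14, 21, 28, 35, 42, 56, 63, 70, 84, 112}, so |A + A| = 10.
K = |A + A| / |A| = 10/4 = 5/2 ≈ 2.5000.
Reference: AP of size 4 gives K = 7/4 ≈ 1.7500; a fully generic set of size 4 gives K ≈ 2.5000.

|A| = 4, |A + A| = 10, K = 10/4 = 5/2.


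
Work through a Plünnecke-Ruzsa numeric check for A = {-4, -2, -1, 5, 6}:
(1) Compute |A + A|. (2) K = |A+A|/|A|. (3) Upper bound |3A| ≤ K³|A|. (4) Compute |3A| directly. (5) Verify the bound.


|A| = 5.
Step 1: Compute A + A by enumerating all 25 pairs.
A + A = {-8, -6, -5, -4, -3, -2, 1, 2, 3, 4, 5, 10, 11, 12}, so |A + A| = 14.
Step 2: Doubling constant K = |A + A|/|A| = 14/5 = 14/5 ≈ 2.8000.
Step 3: Plünnecke-Ruzsa gives |3A| ≤ K³·|A| = (2.8000)³ · 5 ≈ 109.7600.
Step 4: Compute 3A = A + A + A directly by enumerating all triples (a,b,c) ∈ A³; |3A| = 26.
Step 5: Check 26 ≤ 109.7600? Yes ✓.

K = 14/5, Plünnecke-Ruzsa bound K³|A| ≈ 109.7600, |3A| = 26, inequality holds.


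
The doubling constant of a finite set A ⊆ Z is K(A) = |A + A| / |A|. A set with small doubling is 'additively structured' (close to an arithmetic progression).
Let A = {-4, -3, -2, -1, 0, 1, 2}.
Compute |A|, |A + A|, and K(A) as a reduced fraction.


|A| = 7.
Compute A + A by enumerating all 49 pairs.
A + A = {-8, -7, -6, -5, -4, -3, -2, -1, 0, 1, 2, 3, 4}, so |A + A| = 13.
K = |A + A| / |A| = 13/7 (already in lowest terms) ≈ 1.8571.
Reference: AP of size 7 gives K = 13/7 ≈ 1.8571; a fully generic set of size 7 gives K ≈ 4.0000.

|A| = 7, |A + A| = 13, K = 13/7.


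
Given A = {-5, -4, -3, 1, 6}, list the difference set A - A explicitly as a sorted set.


A - A = {a - a' : a, a' ∈ A}.
Compute a - a' for each ordered pair (a, a'):
a = -5: -5--5=0, -5--4=-1, -5--3=-2, -5-1=-6, -5-6=-11
a = -4: -4--5=1, -4--4=0, -4--3=-1, -4-1=-5, -4-6=-10
a = -3: -3--5=2, -3--4=1, -3--3=0, -3-1=-4, -3-6=-9
a = 1: 1--5=6, 1--4=5, 1--3=4, 1-1=0, 1-6=-5
a = 6: 6--5=11, 6--4=10, 6--3=9, 6-1=5, 6-6=0
Collecting distinct values (and noting 0 appears from a-a):
A - A = {-11, -10, -9, -6, -5, -4, -2, -1, 0, 1, 2, 4, 5, 6, 9, 10, 11}
|A - A| = 17

A - A = {-11, -10, -9, -6, -5, -4, -2, -1, 0, 1, 2, 4, 5, 6, 9, 10, 11}


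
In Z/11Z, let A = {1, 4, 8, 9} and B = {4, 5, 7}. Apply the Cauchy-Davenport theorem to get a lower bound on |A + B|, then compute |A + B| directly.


Cauchy-Davenport: |A + B| ≥ min(p, |A| + |B| - 1) for A, B nonempty in Z/pZ.
|A| = 4, |B| = 3, p = 11.
CD lower bound = min(11, 4 + 3 - 1) = min(11, 6) = 6.
Compute A + B mod 11 directly:
a = 1: 1+4=5, 1+5=6, 1+7=8
a = 4: 4+4=8, 4+5=9, 4+7=0
a = 8: 8+4=1, 8+5=2, 8+7=4
a = 9: 9+4=2, 9+5=3, 9+7=5
A + B = {0, 1, 2, 3, 4, 5, 6, 8, 9}, so |A + B| = 9.
Verify: 9 ≥ 6? Yes ✓.

CD lower bound = 6, actual |A + B| = 9.


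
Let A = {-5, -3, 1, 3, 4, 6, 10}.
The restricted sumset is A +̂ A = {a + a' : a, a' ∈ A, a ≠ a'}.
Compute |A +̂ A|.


Restricted sumset: A +̂ A = {a + a' : a ∈ A, a' ∈ A, a ≠ a'}.
Equivalently, take A + A and drop any sum 2a that is achievable ONLY as a + a for a ∈ A (i.e. sums representable only with equal summands).
Enumerate pairs (a, a') with a < a' (symmetric, so each unordered pair gives one sum; this covers all a ≠ a'):
  -5 + -3 = -8
  -5 + 1 = -4
  -5 + 3 = -2
  -5 + 4 = -1
  -5 + 6 = 1
  -5 + 10 = 5
  -3 + 1 = -2
  -3 + 3 = 0
  -3 + 4 = 1
  -3 + 6 = 3
  -3 + 10 = 7
  1 + 3 = 4
  1 + 4 = 5
  1 + 6 = 7
  1 + 10 = 11
  3 + 4 = 7
  3 + 6 = 9
  3 + 10 = 13
  4 + 6 = 10
  4 + 10 = 14
  6 + 10 = 16
Collected distinct sums: {-8, -4, -2, -1, 0, 1, 3, 4, 5, 7, 9, 10, 11, 13, 14, 16}
|A +̂ A| = 16
(Reference bound: |A +̂ A| ≥ 2|A| - 3 for |A| ≥ 2, with |A| = 7 giving ≥ 11.)

|A +̂ A| = 16


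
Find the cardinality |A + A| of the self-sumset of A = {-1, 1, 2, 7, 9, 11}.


A + A = {a + a' : a, a' ∈ A}; |A| = 6.
General bounds: 2|A| - 1 ≤ |A + A| ≤ |A|(|A|+1)/2, i.e. 11 ≤ |A + A| ≤ 21.
Lower bound 2|A|-1 is attained iff A is an arithmetic progression.
Enumerate sums a + a' for a ≤ a' (symmetric, so this suffices):
a = -1: -1+-1=-2, -1+1=0, -1+2=1, -1+7=6, -1+9=8, -1+11=10
a = 1: 1+1=2, 1+2=3, 1+7=8, 1+9=10, 1+11=12
a = 2: 2+2=4, 2+7=9, 2+9=11, 2+11=13
a = 7: 7+7=14, 7+9=16, 7+11=18
a = 9: 9+9=18, 9+11=20
a = 11: 11+11=22
Distinct sums: {-2, 0, 1, 2, 3, 4, 6, 8, 9, 10, 11, 12, 13, 14, 16, 18, 20, 22}
|A + A| = 18

|A + A| = 18


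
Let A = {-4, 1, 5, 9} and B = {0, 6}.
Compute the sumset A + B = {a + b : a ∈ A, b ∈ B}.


A + B = {a + b : a ∈ A, b ∈ B}.
Enumerate all |A|·|B| = 4·2 = 8 pairs (a, b) and collect distinct sums.
a = -4: -4+0=-4, -4+6=2
a = 1: 1+0=1, 1+6=7
a = 5: 5+0=5, 5+6=11
a = 9: 9+0=9, 9+6=15
Collecting distinct sums: A + B = {-4, 1, 2, 5, 7, 9, 11, 15}
|A + B| = 8

A + B = {-4, 1, 2, 5, 7, 9, 11, 15}


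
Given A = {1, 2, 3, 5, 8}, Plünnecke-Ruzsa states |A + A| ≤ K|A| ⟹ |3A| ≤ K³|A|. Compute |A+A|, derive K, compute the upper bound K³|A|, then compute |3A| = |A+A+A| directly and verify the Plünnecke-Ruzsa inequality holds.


|A| = 5.
Step 1: Compute A + A by enumerating all 25 pairs.
A + A = {2, 3, 4, 5, 6, 7, 8, 9, 10, 11, 13, 16}, so |A + A| = 12.
Step 2: Doubling constant K = |A + A|/|A| = 12/5 = 12/5 ≈ 2.4000.
Step 3: Plünnecke-Ruzsa gives |3A| ≤ K³·|A| = (2.4000)³ · 5 ≈ 69.1200.
Step 4: Compute 3A = A + A + A directly by enumerating all triples (a,b,c) ∈ A³; |3A| = 19.
Step 5: Check 19 ≤ 69.1200? Yes ✓.

K = 12/5, Plünnecke-Ruzsa bound K³|A| ≈ 69.1200, |3A| = 19, inequality holds.


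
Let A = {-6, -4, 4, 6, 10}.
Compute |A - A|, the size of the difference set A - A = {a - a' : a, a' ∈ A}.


A - A = {a - a' : a, a' ∈ A}; |A| = 5.
Bounds: 2|A|-1 ≤ |A - A| ≤ |A|² - |A| + 1, i.e. 9 ≤ |A - A| ≤ 21.
Note: 0 ∈ A - A always (from a - a). The set is symmetric: if d ∈ A - A then -d ∈ A - A.
Enumerate nonzero differences d = a - a' with a > a' (then include -d):
Positive differences: {2, 4, 6, 8, 10, 12, 14, 16}
Full difference set: {0} ∪ (positive diffs) ∪ (negative diffs).
|A - A| = 1 + 2·8 = 17 (matches direct enumeration: 17).

|A - A| = 17


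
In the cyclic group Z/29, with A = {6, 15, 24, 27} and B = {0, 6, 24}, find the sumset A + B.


Work in Z/29Z: reduce every sum a + b modulo 29.
Enumerate all 12 pairs:
a = 6: 6+0=6, 6+6=12, 6+24=1
a = 15: 15+0=15, 15+6=21, 15+24=10
a = 24: 24+0=24, 24+6=1, 24+24=19
a = 27: 27+0=27, 27+6=4, 27+24=22
Distinct residues collected: {1, 4, 6, 10, 12, 15, 19, 21, 22, 24, 27}
|A + B| = 11 (out of 29 total residues).

A + B = {1, 4, 6, 10, 12, 15, 19, 21, 22, 24, 27}


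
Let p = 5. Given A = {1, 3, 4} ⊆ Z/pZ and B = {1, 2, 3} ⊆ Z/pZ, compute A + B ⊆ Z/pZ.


Work in Z/5Z: reduce every sum a + b modulo 5.
Enumerate all 9 pairs:
a = 1: 1+1=2, 1+2=3, 1+3=4
a = 3: 3+1=4, 3+2=0, 3+3=1
a = 4: 4+1=0, 4+2=1, 4+3=2
Distinct residues collected: {0, 1, 2, 3, 4}
|A + B| = 5 (out of 5 total residues).

A + B = {0, 1, 2, 3, 4}


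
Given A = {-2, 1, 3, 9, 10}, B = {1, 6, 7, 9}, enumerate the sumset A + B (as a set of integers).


A + B = {a + b : a ∈ A, b ∈ B}.
Enumerate all |A|·|B| = 5·4 = 20 pairs (a, b) and collect distinct sums.
a = -2: -2+1=-1, -2+6=4, -2+7=5, -2+9=7
a = 1: 1+1=2, 1+6=7, 1+7=8, 1+9=10
a = 3: 3+1=4, 3+6=9, 3+7=10, 3+9=12
a = 9: 9+1=10, 9+6=15, 9+7=16, 9+9=18
a = 10: 10+1=11, 10+6=16, 10+7=17, 10+9=19
Collecting distinct sums: A + B = {-1, 2, 4, 5, 7, 8, 9, 10, 11, 12, 15, 16, 17, 18, 19}
|A + B| = 15

A + B = {-1, 2, 4, 5, 7, 8, 9, 10, 11, 12, 15, 16, 17, 18, 19}


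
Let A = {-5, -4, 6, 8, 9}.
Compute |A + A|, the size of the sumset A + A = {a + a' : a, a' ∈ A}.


A + A = {a + a' : a, a' ∈ A}; |A| = 5.
General bounds: 2|A| - 1 ≤ |A + A| ≤ |A|(|A|+1)/2, i.e. 9 ≤ |A + A| ≤ 15.
Lower bound 2|A|-1 is attained iff A is an arithmetic progression.
Enumerate sums a + a' for a ≤ a' (symmetric, so this suffices):
a = -5: -5+-5=-10, -5+-4=-9, -5+6=1, -5+8=3, -5+9=4
a = -4: -4+-4=-8, -4+6=2, -4+8=4, -4+9=5
a = 6: 6+6=12, 6+8=14, 6+9=15
a = 8: 8+8=16, 8+9=17
a = 9: 9+9=18
Distinct sums: {-10, -9, -8, 1, 2, 3, 4, 5, 12, 14, 15, 16, 17, 18}
|A + A| = 14

|A + A| = 14


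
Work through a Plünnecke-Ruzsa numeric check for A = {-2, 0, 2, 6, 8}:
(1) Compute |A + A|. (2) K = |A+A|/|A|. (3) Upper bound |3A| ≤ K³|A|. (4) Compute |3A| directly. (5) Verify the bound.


|A| = 5.
Step 1: Compute A + A by enumerating all 25 pairs.
A + A = {-4, -2, 0, 2, 4, 6, 8, 10, 12, 14, 16}, so |A + A| = 11.
Step 2: Doubling constant K = |A + A|/|A| = 11/5 = 11/5 ≈ 2.2000.
Step 3: Plünnecke-Ruzsa gives |3A| ≤ K³·|A| = (2.2000)³ · 5 ≈ 53.2400.
Step 4: Compute 3A = A + A + A directly by enumerating all triples (a,b,c) ∈ A³; |3A| = 16.
Step 5: Check 16 ≤ 53.2400? Yes ✓.

K = 11/5, Plünnecke-Ruzsa bound K³|A| ≈ 53.2400, |3A| = 16, inequality holds.


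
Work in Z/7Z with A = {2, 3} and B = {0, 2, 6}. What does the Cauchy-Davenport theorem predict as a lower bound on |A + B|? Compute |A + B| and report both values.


Cauchy-Davenport: |A + B| ≥ min(p, |A| + |B| - 1) for A, B nonempty in Z/pZ.
|A| = 2, |B| = 3, p = 7.
CD lower bound = min(7, 2 + 3 - 1) = min(7, 4) = 4.
Compute A + B mod 7 directly:
a = 2: 2+0=2, 2+2=4, 2+6=1
a = 3: 3+0=3, 3+2=5, 3+6=2
A + B = {1, 2, 3, 4, 5}, so |A + B| = 5.
Verify: 5 ≥ 4? Yes ✓.

CD lower bound = 4, actual |A + B| = 5.


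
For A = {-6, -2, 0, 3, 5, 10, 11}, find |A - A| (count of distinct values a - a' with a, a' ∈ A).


A - A = {a - a' : a, a' ∈ A}; |A| = 7.
Bounds: 2|A|-1 ≤ |A - A| ≤ |A|² - |A| + 1, i.e. 13 ≤ |A - A| ≤ 43.
Note: 0 ∈ A - A always (from a - a). The set is symmetric: if d ∈ A - A then -d ∈ A - A.
Enumerate nonzero differences d = a - a' with a > a' (then include -d):
Positive differences: {1, 2, 3, 4, 5, 6, 7, 8, 9, 10, 11, 12, 13, 16, 17}
Full difference set: {0} ∪ (positive diffs) ∪ (negative diffs).
|A - A| = 1 + 2·15 = 31 (matches direct enumeration: 31).

|A - A| = 31


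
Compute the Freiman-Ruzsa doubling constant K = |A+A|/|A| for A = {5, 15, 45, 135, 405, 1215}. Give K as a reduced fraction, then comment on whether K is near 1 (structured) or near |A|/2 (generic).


|A| = 6.
Compute A + A by enumerating all 36 pairs.
A + A = {10, 20, 30, 50, 60, 90, 140, 150, 180, 270, 410, 420, 450, 540, 810, 1220, 1230, 1260, 1350, 1620, 2430}, so |A + A| = 21.
K = |A + A| / |A| = 21/6 = 7/2 ≈ 3.5000.
Reference: AP of size 6 gives K = 11/6 ≈ 1.8333; a fully generic set of size 6 gives K ≈ 3.5000.

|A| = 6, |A + A| = 21, K = 21/6 = 7/2.


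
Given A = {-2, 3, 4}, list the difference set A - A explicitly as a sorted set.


A - A = {a - a' : a, a' ∈ A}.
Compute a - a' for each ordered pair (a, a'):
a = -2: -2--2=0, -2-3=-5, -2-4=-6
a = 3: 3--2=5, 3-3=0, 3-4=-1
a = 4: 4--2=6, 4-3=1, 4-4=0
Collecting distinct values (and noting 0 appears from a-a):
A - A = {-6, -5, -1, 0, 1, 5, 6}
|A - A| = 7

A - A = {-6, -5, -1, 0, 1, 5, 6}


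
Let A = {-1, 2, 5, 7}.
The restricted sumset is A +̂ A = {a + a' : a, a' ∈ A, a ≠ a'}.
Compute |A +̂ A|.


Restricted sumset: A +̂ A = {a + a' : a ∈ A, a' ∈ A, a ≠ a'}.
Equivalently, take A + A and drop any sum 2a that is achievable ONLY as a + a for a ∈ A (i.e. sums representable only with equal summands).
Enumerate pairs (a, a') with a < a' (symmetric, so each unordered pair gives one sum; this covers all a ≠ a'):
  -1 + 2 = 1
  -1 + 5 = 4
  -1 + 7 = 6
  2 + 5 = 7
  2 + 7 = 9
  5 + 7 = 12
Collected distinct sums: {1, 4, 6, 7, 9, 12}
|A +̂ A| = 6
(Reference bound: |A +̂ A| ≥ 2|A| - 3 for |A| ≥ 2, with |A| = 4 giving ≥ 5.)

|A +̂ A| = 6


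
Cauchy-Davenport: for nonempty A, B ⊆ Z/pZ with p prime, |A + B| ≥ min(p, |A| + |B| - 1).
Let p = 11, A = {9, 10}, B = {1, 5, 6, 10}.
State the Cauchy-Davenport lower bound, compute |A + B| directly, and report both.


Cauchy-Davenport: |A + B| ≥ min(p, |A| + |B| - 1) for A, B nonempty in Z/pZ.
|A| = 2, |B| = 4, p = 11.
CD lower bound = min(11, 2 + 4 - 1) = min(11, 5) = 5.
Compute A + B mod 11 directly:
a = 9: 9+1=10, 9+5=3, 9+6=4, 9+10=8
a = 10: 10+1=0, 10+5=4, 10+6=5, 10+10=9
A + B = {0, 3, 4, 5, 8, 9, 10}, so |A + B| = 7.
Verify: 7 ≥ 5? Yes ✓.

CD lower bound = 5, actual |A + B| = 7.


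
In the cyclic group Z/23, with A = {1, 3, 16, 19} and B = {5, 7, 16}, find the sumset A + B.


Work in Z/23Z: reduce every sum a + b modulo 23.
Enumerate all 12 pairs:
a = 1: 1+5=6, 1+7=8, 1+16=17
a = 3: 3+5=8, 3+7=10, 3+16=19
a = 16: 16+5=21, 16+7=0, 16+16=9
a = 19: 19+5=1, 19+7=3, 19+16=12
Distinct residues collected: {0, 1, 3, 6, 8, 9, 10, 12, 17, 19, 21}
|A + B| = 11 (out of 23 total residues).

A + B = {0, 1, 3, 6, 8, 9, 10, 12, 17, 19, 21}


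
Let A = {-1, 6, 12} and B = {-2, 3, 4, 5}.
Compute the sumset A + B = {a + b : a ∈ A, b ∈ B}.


A + B = {a + b : a ∈ A, b ∈ B}.
Enumerate all |A|·|B| = 3·4 = 12 pairs (a, b) and collect distinct sums.
a = -1: -1+-2=-3, -1+3=2, -1+4=3, -1+5=4
a = 6: 6+-2=4, 6+3=9, 6+4=10, 6+5=11
a = 12: 12+-2=10, 12+3=15, 12+4=16, 12+5=17
Collecting distinct sums: A + B = {-3, 2, 3, 4, 9, 10, 11, 15, 16, 17}
|A + B| = 10

A + B = {-3, 2, 3, 4, 9, 10, 11, 15, 16, 17}


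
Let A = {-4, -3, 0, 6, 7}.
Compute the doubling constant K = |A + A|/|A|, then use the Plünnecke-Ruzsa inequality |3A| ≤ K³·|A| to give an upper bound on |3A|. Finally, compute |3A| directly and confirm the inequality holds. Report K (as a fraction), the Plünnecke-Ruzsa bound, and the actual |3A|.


|A| = 5.
Step 1: Compute A + A by enumerating all 25 pairs.
A + A = {-8, -7, -6, -4, -3, 0, 2, 3, 4, 6, 7, 12, 13, 14}, so |A + A| = 14.
Step 2: Doubling constant K = |A + A|/|A| = 14/5 = 14/5 ≈ 2.8000.
Step 3: Plünnecke-Ruzsa gives |3A| ≤ K³·|A| = (2.8000)³ · 5 ≈ 109.7600.
Step 4: Compute 3A = A + A + A directly by enumerating all triples (a,b,c) ∈ A³; |3A| = 29.
Step 5: Check 29 ≤ 109.7600? Yes ✓.

K = 14/5, Plünnecke-Ruzsa bound K³|A| ≈ 109.7600, |3A| = 29, inequality holds.


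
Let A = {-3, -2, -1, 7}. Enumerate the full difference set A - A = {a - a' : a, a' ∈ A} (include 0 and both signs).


A - A = {a - a' : a, a' ∈ A}.
Compute a - a' for each ordered pair (a, a'):
a = -3: -3--3=0, -3--2=-1, -3--1=-2, -3-7=-10
a = -2: -2--3=1, -2--2=0, -2--1=-1, -2-7=-9
a = -1: -1--3=2, -1--2=1, -1--1=0, -1-7=-8
a = 7: 7--3=10, 7--2=9, 7--1=8, 7-7=0
Collecting distinct values (and noting 0 appears from a-a):
A - A = {-10, -9, -8, -2, -1, 0, 1, 2, 8, 9, 10}
|A - A| = 11

A - A = {-10, -9, -8, -2, -1, 0, 1, 2, 8, 9, 10}


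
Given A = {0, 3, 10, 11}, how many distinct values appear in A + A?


A + A = {a + a' : a, a' ∈ A}; |A| = 4.
General bounds: 2|A| - 1 ≤ |A + A| ≤ |A|(|A|+1)/2, i.e. 7 ≤ |A + A| ≤ 10.
Lower bound 2|A|-1 is attained iff A is an arithmetic progression.
Enumerate sums a + a' for a ≤ a' (symmetric, so this suffices):
a = 0: 0+0=0, 0+3=3, 0+10=10, 0+11=11
a = 3: 3+3=6, 3+10=13, 3+11=14
a = 10: 10+10=20, 10+11=21
a = 11: 11+11=22
Distinct sums: {0, 3, 6, 10, 11, 13, 14, 20, 21, 22}
|A + A| = 10

|A + A| = 10


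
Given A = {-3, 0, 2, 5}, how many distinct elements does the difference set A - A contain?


A - A = {a - a' : a, a' ∈ A}; |A| = 4.
Bounds: 2|A|-1 ≤ |A - A| ≤ |A|² - |A| + 1, i.e. 7 ≤ |A - A| ≤ 13.
Note: 0 ∈ A - A always (from a - a). The set is symmetric: if d ∈ A - A then -d ∈ A - A.
Enumerate nonzero differences d = a - a' with a > a' (then include -d):
Positive differences: {2, 3, 5, 8}
Full difference set: {0} ∪ (positive diffs) ∪ (negative diffs).
|A - A| = 1 + 2·4 = 9 (matches direct enumeration: 9).

|A - A| = 9


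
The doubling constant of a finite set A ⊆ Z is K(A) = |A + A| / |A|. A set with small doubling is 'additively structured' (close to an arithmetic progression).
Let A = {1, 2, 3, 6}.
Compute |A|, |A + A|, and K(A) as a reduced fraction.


|A| = 4.
Compute A + A by enumerating all 16 pairs.
A + A = {2, 3, 4, 5, 6, 7, 8, 9, 12}, so |A + A| = 9.
K = |A + A| / |A| = 9/4 (already in lowest terms) ≈ 2.2500.
Reference: AP of size 4 gives K = 7/4 ≈ 1.7500; a fully generic set of size 4 gives K ≈ 2.5000.

|A| = 4, |A + A| = 9, K = 9/4.


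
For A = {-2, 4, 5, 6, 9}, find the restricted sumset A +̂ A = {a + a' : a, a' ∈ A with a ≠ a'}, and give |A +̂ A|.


Restricted sumset: A +̂ A = {a + a' : a ∈ A, a' ∈ A, a ≠ a'}.
Equivalently, take A + A and drop any sum 2a that is achievable ONLY as a + a for a ∈ A (i.e. sums representable only with equal summands).
Enumerate pairs (a, a') with a < a' (symmetric, so each unordered pair gives one sum; this covers all a ≠ a'):
  -2 + 4 = 2
  -2 + 5 = 3
  -2 + 6 = 4
  -2 + 9 = 7
  4 + 5 = 9
  4 + 6 = 10
  4 + 9 = 13
  5 + 6 = 11
  5 + 9 = 14
  6 + 9 = 15
Collected distinct sums: {2, 3, 4, 7, 9, 10, 11, 13, 14, 15}
|A +̂ A| = 10
(Reference bound: |A +̂ A| ≥ 2|A| - 3 for |A| ≥ 2, with |A| = 5 giving ≥ 7.)

|A +̂ A| = 10


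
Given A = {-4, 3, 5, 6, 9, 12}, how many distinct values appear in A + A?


A + A = {a + a' : a, a' ∈ A}; |A| = 6.
General bounds: 2|A| - 1 ≤ |A + A| ≤ |A|(|A|+1)/2, i.e. 11 ≤ |A + A| ≤ 21.
Lower bound 2|A|-1 is attained iff A is an arithmetic progression.
Enumerate sums a + a' for a ≤ a' (symmetric, so this suffices):
a = -4: -4+-4=-8, -4+3=-1, -4+5=1, -4+6=2, -4+9=5, -4+12=8
a = 3: 3+3=6, 3+5=8, 3+6=9, 3+9=12, 3+12=15
a = 5: 5+5=10, 5+6=11, 5+9=14, 5+12=17
a = 6: 6+6=12, 6+9=15, 6+12=18
a = 9: 9+9=18, 9+12=21
a = 12: 12+12=24
Distinct sums: {-8, -1, 1, 2, 5, 6, 8, 9, 10, 11, 12, 14, 15, 17, 18, 21, 24}
|A + A| = 17

|A + A| = 17


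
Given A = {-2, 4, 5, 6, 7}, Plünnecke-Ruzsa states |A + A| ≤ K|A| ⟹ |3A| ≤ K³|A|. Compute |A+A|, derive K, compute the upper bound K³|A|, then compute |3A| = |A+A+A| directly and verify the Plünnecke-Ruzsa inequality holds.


|A| = 5.
Step 1: Compute A + A by enumerating all 25 pairs.
A + A = {-4, 2, 3, 4, 5, 8, 9, 10, 11, 12, 13, 14}, so |A + A| = 12.
Step 2: Doubling constant K = |A + A|/|A| = 12/5 = 12/5 ≈ 2.4000.
Step 3: Plünnecke-Ruzsa gives |3A| ≤ K³·|A| = (2.4000)³ · 5 ≈ 69.1200.
Step 4: Compute 3A = A + A + A directly by enumerating all triples (a,b,c) ∈ A³; |3A| = 21.
Step 5: Check 21 ≤ 69.1200? Yes ✓.

K = 12/5, Plünnecke-Ruzsa bound K³|A| ≈ 69.1200, |3A| = 21, inequality holds.


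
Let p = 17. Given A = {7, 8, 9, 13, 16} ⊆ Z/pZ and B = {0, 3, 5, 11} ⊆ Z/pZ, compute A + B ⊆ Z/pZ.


Work in Z/17Z: reduce every sum a + b modulo 17.
Enumerate all 20 pairs:
a = 7: 7+0=7, 7+3=10, 7+5=12, 7+11=1
a = 8: 8+0=8, 8+3=11, 8+5=13, 8+11=2
a = 9: 9+0=9, 9+3=12, 9+5=14, 9+11=3
a = 13: 13+0=13, 13+3=16, 13+5=1, 13+11=7
a = 16: 16+0=16, 16+3=2, 16+5=4, 16+11=10
Distinct residues collected: {1, 2, 3, 4, 7, 8, 9, 10, 11, 12, 13, 14, 16}
|A + B| = 13 (out of 17 total residues).

A + B = {1, 2, 3, 4, 7, 8, 9, 10, 11, 12, 13, 14, 16}


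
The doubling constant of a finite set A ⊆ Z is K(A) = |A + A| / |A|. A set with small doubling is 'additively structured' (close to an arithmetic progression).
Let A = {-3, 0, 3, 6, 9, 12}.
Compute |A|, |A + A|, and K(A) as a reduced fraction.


|A| = 6.
Compute A + A by enumerating all 36 pairs.
A + A = {-6, -3, 0, 3, 6, 9, 12, 15, 18, 21, 24}, so |A + A| = 11.
K = |A + A| / |A| = 11/6 (already in lowest terms) ≈ 1.8333.
Reference: AP of size 6 gives K = 11/6 ≈ 1.8333; a fully generic set of size 6 gives K ≈ 3.5000.

|A| = 6, |A + A| = 11, K = 11/6.


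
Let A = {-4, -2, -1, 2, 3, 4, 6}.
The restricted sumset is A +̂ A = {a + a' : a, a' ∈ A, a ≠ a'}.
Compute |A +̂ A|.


Restricted sumset: A +̂ A = {a + a' : a ∈ A, a' ∈ A, a ≠ a'}.
Equivalently, take A + A and drop any sum 2a that is achievable ONLY as a + a for a ∈ A (i.e. sums representable only with equal summands).
Enumerate pairs (a, a') with a < a' (symmetric, so each unordered pair gives one sum; this covers all a ≠ a'):
  -4 + -2 = -6
  -4 + -1 = -5
  -4 + 2 = -2
  -4 + 3 = -1
  -4 + 4 = 0
  -4 + 6 = 2
  -2 + -1 = -3
  -2 + 2 = 0
  -2 + 3 = 1
  -2 + 4 = 2
  -2 + 6 = 4
  -1 + 2 = 1
  -1 + 3 = 2
  -1 + 4 = 3
  -1 + 6 = 5
  2 + 3 = 5
  2 + 4 = 6
  2 + 6 = 8
  3 + 4 = 7
  3 + 6 = 9
  4 + 6 = 10
Collected distinct sums: {-6, -5, -3, -2, -1, 0, 1, 2, 3, 4, 5, 6, 7, 8, 9, 10}
|A +̂ A| = 16
(Reference bound: |A +̂ A| ≥ 2|A| - 3 for |A| ≥ 2, with |A| = 7 giving ≥ 11.)

|A +̂ A| = 16


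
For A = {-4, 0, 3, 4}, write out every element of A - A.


A - A = {a - a' : a, a' ∈ A}.
Compute a - a' for each ordered pair (a, a'):
a = -4: -4--4=0, -4-0=-4, -4-3=-7, -4-4=-8
a = 0: 0--4=4, 0-0=0, 0-3=-3, 0-4=-4
a = 3: 3--4=7, 3-0=3, 3-3=0, 3-4=-1
a = 4: 4--4=8, 4-0=4, 4-3=1, 4-4=0
Collecting distinct values (and noting 0 appears from a-a):
A - A = {-8, -7, -4, -3, -1, 0, 1, 3, 4, 7, 8}
|A - A| = 11

A - A = {-8, -7, -4, -3, -1, 0, 1, 3, 4, 7, 8}


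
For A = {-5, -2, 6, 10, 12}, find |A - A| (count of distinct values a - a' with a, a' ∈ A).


A - A = {a - a' : a, a' ∈ A}; |A| = 5.
Bounds: 2|A|-1 ≤ |A - A| ≤ |A|² - |A| + 1, i.e. 9 ≤ |A - A| ≤ 21.
Note: 0 ∈ A - A always (from a - a). The set is symmetric: if d ∈ A - A then -d ∈ A - A.
Enumerate nonzero differences d = a - a' with a > a' (then include -d):
Positive differences: {2, 3, 4, 6, 8, 11, 12, 14, 15, 17}
Full difference set: {0} ∪ (positive diffs) ∪ (negative diffs).
|A - A| = 1 + 2·10 = 21 (matches direct enumeration: 21).

|A - A| = 21


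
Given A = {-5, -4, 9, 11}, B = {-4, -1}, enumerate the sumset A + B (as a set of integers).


A + B = {a + b : a ∈ A, b ∈ B}.
Enumerate all |A|·|B| = 4·2 = 8 pairs (a, b) and collect distinct sums.
a = -5: -5+-4=-9, -5+-1=-6
a = -4: -4+-4=-8, -4+-1=-5
a = 9: 9+-4=5, 9+-1=8
a = 11: 11+-4=7, 11+-1=10
Collecting distinct sums: A + B = {-9, -8, -6, -5, 5, 7, 8, 10}
|A + B| = 8

A + B = {-9, -8, -6, -5, 5, 7, 8, 10}


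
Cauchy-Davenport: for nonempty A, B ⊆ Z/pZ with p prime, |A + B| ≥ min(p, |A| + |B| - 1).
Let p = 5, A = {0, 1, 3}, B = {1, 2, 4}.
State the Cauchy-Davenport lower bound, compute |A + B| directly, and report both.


Cauchy-Davenport: |A + B| ≥ min(p, |A| + |B| - 1) for A, B nonempty in Z/pZ.
|A| = 3, |B| = 3, p = 5.
CD lower bound = min(5, 3 + 3 - 1) = min(5, 5) = 5.
Compute A + B mod 5 directly:
a = 0: 0+1=1, 0+2=2, 0+4=4
a = 1: 1+1=2, 1+2=3, 1+4=0
a = 3: 3+1=4, 3+2=0, 3+4=2
A + B = {0, 1, 2, 3, 4}, so |A + B| = 5.
Verify: 5 ≥ 5? Yes ✓.

CD lower bound = 5, actual |A + B| = 5.


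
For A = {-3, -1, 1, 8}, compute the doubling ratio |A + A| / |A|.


|A| = 4.
Compute A + A by enumerating all 16 pairs.
A + A = {-6, -4, -2, 0, 2, 5, 7, 9, 16}, so |A + A| = 9.
K = |A + A| / |A| = 9/4 (already in lowest terms) ≈ 2.2500.
Reference: AP of size 4 gives K = 7/4 ≈ 1.7500; a fully generic set of size 4 gives K ≈ 2.5000.

|A| = 4, |A + A| = 9, K = 9/4.


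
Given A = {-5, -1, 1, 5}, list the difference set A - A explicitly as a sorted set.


A - A = {a - a' : a, a' ∈ A}.
Compute a - a' for each ordered pair (a, a'):
a = -5: -5--5=0, -5--1=-4, -5-1=-6, -5-5=-10
a = -1: -1--5=4, -1--1=0, -1-1=-2, -1-5=-6
a = 1: 1--5=6, 1--1=2, 1-1=0, 1-5=-4
a = 5: 5--5=10, 5--1=6, 5-1=4, 5-5=0
Collecting distinct values (and noting 0 appears from a-a):
A - A = {-10, -6, -4, -2, 0, 2, 4, 6, 10}
|A - A| = 9

A - A = {-10, -6, -4, -2, 0, 2, 4, 6, 10}


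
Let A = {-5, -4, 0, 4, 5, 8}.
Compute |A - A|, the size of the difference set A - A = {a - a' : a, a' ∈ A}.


A - A = {a - a' : a, a' ∈ A}; |A| = 6.
Bounds: 2|A|-1 ≤ |A - A| ≤ |A|² - |A| + 1, i.e. 11 ≤ |A - A| ≤ 31.
Note: 0 ∈ A - A always (from a - a). The set is symmetric: if d ∈ A - A then -d ∈ A - A.
Enumerate nonzero differences d = a - a' with a > a' (then include -d):
Positive differences: {1, 3, 4, 5, 8, 9, 10, 12, 13}
Full difference set: {0} ∪ (positive diffs) ∪ (negative diffs).
|A - A| = 1 + 2·9 = 19 (matches direct enumeration: 19).

|A - A| = 19


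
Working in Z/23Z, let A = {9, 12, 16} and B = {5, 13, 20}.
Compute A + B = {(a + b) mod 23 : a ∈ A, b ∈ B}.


Work in Z/23Z: reduce every sum a + b modulo 23.
Enumerate all 9 pairs:
a = 9: 9+5=14, 9+13=22, 9+20=6
a = 12: 12+5=17, 12+13=2, 12+20=9
a = 16: 16+5=21, 16+13=6, 16+20=13
Distinct residues collected: {2, 6, 9, 13, 14, 17, 21, 22}
|A + B| = 8 (out of 23 total residues).

A + B = {2, 6, 9, 13, 14, 17, 21, 22}


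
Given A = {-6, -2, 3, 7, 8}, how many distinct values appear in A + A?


A + A = {a + a' : a, a' ∈ A}; |A| = 5.
General bounds: 2|A| - 1 ≤ |A + A| ≤ |A|(|A|+1)/2, i.e. 9 ≤ |A + A| ≤ 15.
Lower bound 2|A|-1 is attained iff A is an arithmetic progression.
Enumerate sums a + a' for a ≤ a' (symmetric, so this suffices):
a = -6: -6+-6=-12, -6+-2=-8, -6+3=-3, -6+7=1, -6+8=2
a = -2: -2+-2=-4, -2+3=1, -2+7=5, -2+8=6
a = 3: 3+3=6, 3+7=10, 3+8=11
a = 7: 7+7=14, 7+8=15
a = 8: 8+8=16
Distinct sums: {-12, -8, -4, -3, 1, 2, 5, 6, 10, 11, 14, 15, 16}
|A + A| = 13

|A + A| = 13


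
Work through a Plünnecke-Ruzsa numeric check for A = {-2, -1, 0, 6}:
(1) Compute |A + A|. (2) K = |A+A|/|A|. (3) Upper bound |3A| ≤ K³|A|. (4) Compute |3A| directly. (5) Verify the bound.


|A| = 4.
Step 1: Compute A + A by enumerating all 16 pairs.
A + A = {-4, -3, -2, -1, 0, 4, 5, 6, 12}, so |A + A| = 9.
Step 2: Doubling constant K = |A + A|/|A| = 9/4 = 9/4 ≈ 2.2500.
Step 3: Plünnecke-Ruzsa gives |3A| ≤ K³·|A| = (2.2500)³ · 4 ≈ 45.5625.
Step 4: Compute 3A = A + A + A directly by enumerating all triples (a,b,c) ∈ A³; |3A| = 16.
Step 5: Check 16 ≤ 45.5625? Yes ✓.

K = 9/4, Plünnecke-Ruzsa bound K³|A| ≈ 45.5625, |3A| = 16, inequality holds.


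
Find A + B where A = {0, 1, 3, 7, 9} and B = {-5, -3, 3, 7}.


A + B = {a + b : a ∈ A, b ∈ B}.
Enumerate all |A|·|B| = 5·4 = 20 pairs (a, b) and collect distinct sums.
a = 0: 0+-5=-5, 0+-3=-3, 0+3=3, 0+7=7
a = 1: 1+-5=-4, 1+-3=-2, 1+3=4, 1+7=8
a = 3: 3+-5=-2, 3+-3=0, 3+3=6, 3+7=10
a = 7: 7+-5=2, 7+-3=4, 7+3=10, 7+7=14
a = 9: 9+-5=4, 9+-3=6, 9+3=12, 9+7=16
Collecting distinct sums: A + B = {-5, -4, -3, -2, 0, 2, 3, 4, 6, 7, 8, 10, 12, 14, 16}
|A + B| = 15

A + B = {-5, -4, -3, -2, 0, 2, 3, 4, 6, 7, 8, 10, 12, 14, 16}


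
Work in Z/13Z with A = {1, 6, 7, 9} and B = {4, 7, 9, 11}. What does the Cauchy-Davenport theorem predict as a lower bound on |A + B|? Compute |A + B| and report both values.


Cauchy-Davenport: |A + B| ≥ min(p, |A| + |B| - 1) for A, B nonempty in Z/pZ.
|A| = 4, |B| = 4, p = 13.
CD lower bound = min(13, 4 + 4 - 1) = min(13, 7) = 7.
Compute A + B mod 13 directly:
a = 1: 1+4=5, 1+7=8, 1+9=10, 1+11=12
a = 6: 6+4=10, 6+7=0, 6+9=2, 6+11=4
a = 7: 7+4=11, 7+7=1, 7+9=3, 7+11=5
a = 9: 9+4=0, 9+7=3, 9+9=5, 9+11=7
A + B = {0, 1, 2, 3, 4, 5, 7, 8, 10, 11, 12}, so |A + B| = 11.
Verify: 11 ≥ 7? Yes ✓.

CD lower bound = 7, actual |A + B| = 11.


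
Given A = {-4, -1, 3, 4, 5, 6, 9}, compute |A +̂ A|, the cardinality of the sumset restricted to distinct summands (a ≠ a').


Restricted sumset: A +̂ A = {a + a' : a ∈ A, a' ∈ A, a ≠ a'}.
Equivalently, take A + A and drop any sum 2a that is achievable ONLY as a + a for a ∈ A (i.e. sums representable only with equal summands).
Enumerate pairs (a, a') with a < a' (symmetric, so each unordered pair gives one sum; this covers all a ≠ a'):
  -4 + -1 = -5
  -4 + 3 = -1
  -4 + 4 = 0
  -4 + 5 = 1
  -4 + 6 = 2
  -4 + 9 = 5
  -1 + 3 = 2
  -1 + 4 = 3
  -1 + 5 = 4
  -1 + 6 = 5
  -1 + 9 = 8
  3 + 4 = 7
  3 + 5 = 8
  3 + 6 = 9
  3 + 9 = 12
  4 + 5 = 9
  4 + 6 = 10
  4 + 9 = 13
  5 + 6 = 11
  5 + 9 = 14
  6 + 9 = 15
Collected distinct sums: {-5, -1, 0, 1, 2, 3, 4, 5, 7, 8, 9, 10, 11, 12, 13, 14, 15}
|A +̂ A| = 17
(Reference bound: |A +̂ A| ≥ 2|A| - 3 for |A| ≥ 2, with |A| = 7 giving ≥ 11.)

|A +̂ A| = 17


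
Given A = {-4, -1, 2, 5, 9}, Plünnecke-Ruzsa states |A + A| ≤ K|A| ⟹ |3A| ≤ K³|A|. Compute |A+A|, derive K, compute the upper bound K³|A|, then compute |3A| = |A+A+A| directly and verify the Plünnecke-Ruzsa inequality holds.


|A| = 5.
Step 1: Compute A + A by enumerating all 25 pairs.
A + A = {-8, -5, -2, 1, 4, 5, 7, 8, 10, 11, 14, 18}, so |A + A| = 12.
Step 2: Doubling constant K = |A + A|/|A| = 12/5 = 12/5 ≈ 2.4000.
Step 3: Plünnecke-Ruzsa gives |3A| ≤ K³·|A| = (2.4000)³ · 5 ≈ 69.1200.
Step 4: Compute 3A = A + A + A directly by enumerating all triples (a,b,c) ∈ A³; |3A| = 22.
Step 5: Check 22 ≤ 69.1200? Yes ✓.

K = 12/5, Plünnecke-Ruzsa bound K³|A| ≈ 69.1200, |3A| = 22, inequality holds.


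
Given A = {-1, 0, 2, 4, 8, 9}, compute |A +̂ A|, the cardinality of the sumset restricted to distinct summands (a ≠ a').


Restricted sumset: A +̂ A = {a + a' : a ∈ A, a' ∈ A, a ≠ a'}.
Equivalently, take A + A and drop any sum 2a that is achievable ONLY as a + a for a ∈ A (i.e. sums representable only with equal summands).
Enumerate pairs (a, a') with a < a' (symmetric, so each unordered pair gives one sum; this covers all a ≠ a'):
  -1 + 0 = -1
  -1 + 2 = 1
  -1 + 4 = 3
  -1 + 8 = 7
  -1 + 9 = 8
  0 + 2 = 2
  0 + 4 = 4
  0 + 8 = 8
  0 + 9 = 9
  2 + 4 = 6
  2 + 8 = 10
  2 + 9 = 11
  4 + 8 = 12
  4 + 9 = 13
  8 + 9 = 17
Collected distinct sums: {-1, 1, 2, 3, 4, 6, 7, 8, 9, 10, 11, 12, 13, 17}
|A +̂ A| = 14
(Reference bound: |A +̂ A| ≥ 2|A| - 3 for |A| ≥ 2, with |A| = 6 giving ≥ 9.)

|A +̂ A| = 14


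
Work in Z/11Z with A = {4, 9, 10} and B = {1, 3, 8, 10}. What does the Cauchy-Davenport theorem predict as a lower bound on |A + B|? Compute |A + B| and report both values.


Cauchy-Davenport: |A + B| ≥ min(p, |A| + |B| - 1) for A, B nonempty in Z/pZ.
|A| = 3, |B| = 4, p = 11.
CD lower bound = min(11, 3 + 4 - 1) = min(11, 6) = 6.
Compute A + B mod 11 directly:
a = 4: 4+1=5, 4+3=7, 4+8=1, 4+10=3
a = 9: 9+1=10, 9+3=1, 9+8=6, 9+10=8
a = 10: 10+1=0, 10+3=2, 10+8=7, 10+10=9
A + B = {0, 1, 2, 3, 5, 6, 7, 8, 9, 10}, so |A + B| = 10.
Verify: 10 ≥ 6? Yes ✓.

CD lower bound = 6, actual |A + B| = 10.


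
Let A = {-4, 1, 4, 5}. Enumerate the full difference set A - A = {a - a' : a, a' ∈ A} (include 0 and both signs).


A - A = {a - a' : a, a' ∈ A}.
Compute a - a' for each ordered pair (a, a'):
a = -4: -4--4=0, -4-1=-5, -4-4=-8, -4-5=-9
a = 1: 1--4=5, 1-1=0, 1-4=-3, 1-5=-4
a = 4: 4--4=8, 4-1=3, 4-4=0, 4-5=-1
a = 5: 5--4=9, 5-1=4, 5-4=1, 5-5=0
Collecting distinct values (and noting 0 appears from a-a):
A - A = {-9, -8, -5, -4, -3, -1, 0, 1, 3, 4, 5, 8, 9}
|A - A| = 13

A - A = {-9, -8, -5, -4, -3, -1, 0, 1, 3, 4, 5, 8, 9}


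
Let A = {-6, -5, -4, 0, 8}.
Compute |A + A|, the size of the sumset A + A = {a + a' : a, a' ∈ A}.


A + A = {a + a' : a, a' ∈ A}; |A| = 5.
General bounds: 2|A| - 1 ≤ |A + A| ≤ |A|(|A|+1)/2, i.e. 9 ≤ |A + A| ≤ 15.
Lower bound 2|A|-1 is attained iff A is an arithmetic progression.
Enumerate sums a + a' for a ≤ a' (symmetric, so this suffices):
a = -6: -6+-6=-12, -6+-5=-11, -6+-4=-10, -6+0=-6, -6+8=2
a = -5: -5+-5=-10, -5+-4=-9, -5+0=-5, -5+8=3
a = -4: -4+-4=-8, -4+0=-4, -4+8=4
a = 0: 0+0=0, 0+8=8
a = 8: 8+8=16
Distinct sums: {-12, -11, -10, -9, -8, -6, -5, -4, 0, 2, 3, 4, 8, 16}
|A + A| = 14

|A + A| = 14


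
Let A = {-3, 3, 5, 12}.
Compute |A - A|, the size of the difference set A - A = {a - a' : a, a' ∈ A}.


A - A = {a - a' : a, a' ∈ A}; |A| = 4.
Bounds: 2|A|-1 ≤ |A - A| ≤ |A|² - |A| + 1, i.e. 7 ≤ |A - A| ≤ 13.
Note: 0 ∈ A - A always (from a - a). The set is symmetric: if d ∈ A - A then -d ∈ A - A.
Enumerate nonzero differences d = a - a' with a > a' (then include -d):
Positive differences: {2, 6, 7, 8, 9, 15}
Full difference set: {0} ∪ (positive diffs) ∪ (negative diffs).
|A - A| = 1 + 2·6 = 13 (matches direct enumeration: 13).

|A - A| = 13


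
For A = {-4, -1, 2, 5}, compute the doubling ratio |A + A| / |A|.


|A| = 4.
Compute A + A by enumerating all 16 pairs.
A + A = {-8, -5, -2, 1, 4, 7, 10}, so |A + A| = 7.
K = |A + A| / |A| = 7/4 (already in lowest terms) ≈ 1.7500.
Reference: AP of size 4 gives K = 7/4 ≈ 1.7500; a fully generic set of size 4 gives K ≈ 2.5000.

|A| = 4, |A + A| = 7, K = 7/4.


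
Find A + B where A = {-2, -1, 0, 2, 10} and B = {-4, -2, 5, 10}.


A + B = {a + b : a ∈ A, b ∈ B}.
Enumerate all |A|·|B| = 5·4 = 20 pairs (a, b) and collect distinct sums.
a = -2: -2+-4=-6, -2+-2=-4, -2+5=3, -2+10=8
a = -1: -1+-4=-5, -1+-2=-3, -1+5=4, -1+10=9
a = 0: 0+-4=-4, 0+-2=-2, 0+5=5, 0+10=10
a = 2: 2+-4=-2, 2+-2=0, 2+5=7, 2+10=12
a = 10: 10+-4=6, 10+-2=8, 10+5=15, 10+10=20
Collecting distinct sums: A + B = {-6, -5, -4, -3, -2, 0, 3, 4, 5, 6, 7, 8, 9, 10, 12, 15, 20}
|A + B| = 17

A + B = {-6, -5, -4, -3, -2, 0, 3, 4, 5, 6, 7, 8, 9, 10, 12, 15, 20}


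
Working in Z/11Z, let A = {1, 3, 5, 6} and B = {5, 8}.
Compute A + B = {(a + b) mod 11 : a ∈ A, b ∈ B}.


Work in Z/11Z: reduce every sum a + b modulo 11.
Enumerate all 8 pairs:
a = 1: 1+5=6, 1+8=9
a = 3: 3+5=8, 3+8=0
a = 5: 5+5=10, 5+8=2
a = 6: 6+5=0, 6+8=3
Distinct residues collected: {0, 2, 3, 6, 8, 9, 10}
|A + B| = 7 (out of 11 total residues).

A + B = {0, 2, 3, 6, 8, 9, 10}


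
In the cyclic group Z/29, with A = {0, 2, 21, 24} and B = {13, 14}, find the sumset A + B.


Work in Z/29Z: reduce every sum a + b modulo 29.
Enumerate all 8 pairs:
a = 0: 0+13=13, 0+14=14
a = 2: 2+13=15, 2+14=16
a = 21: 21+13=5, 21+14=6
a = 24: 24+13=8, 24+14=9
Distinct residues collected: {5, 6, 8, 9, 13, 14, 15, 16}
|A + B| = 8 (out of 29 total residues).

A + B = {5, 6, 8, 9, 13, 14, 15, 16}


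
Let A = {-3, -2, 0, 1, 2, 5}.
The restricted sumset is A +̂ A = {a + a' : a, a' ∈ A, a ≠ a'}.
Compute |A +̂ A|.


Restricted sumset: A +̂ A = {a + a' : a ∈ A, a' ∈ A, a ≠ a'}.
Equivalently, take A + A and drop any sum 2a that is achievable ONLY as a + a for a ∈ A (i.e. sums representable only with equal summands).
Enumerate pairs (a, a') with a < a' (symmetric, so each unordered pair gives one sum; this covers all a ≠ a'):
  -3 + -2 = -5
  -3 + 0 = -3
  -3 + 1 = -2
  -3 + 2 = -1
  -3 + 5 = 2
  -2 + 0 = -2
  -2 + 1 = -1
  -2 + 2 = 0
  -2 + 5 = 3
  0 + 1 = 1
  0 + 2 = 2
  0 + 5 = 5
  1 + 2 = 3
  1 + 5 = 6
  2 + 5 = 7
Collected distinct sums: {-5, -3, -2, -1, 0, 1, 2, 3, 5, 6, 7}
|A +̂ A| = 11
(Reference bound: |A +̂ A| ≥ 2|A| - 3 for |A| ≥ 2, with |A| = 6 giving ≥ 9.)

|A +̂ A| = 11


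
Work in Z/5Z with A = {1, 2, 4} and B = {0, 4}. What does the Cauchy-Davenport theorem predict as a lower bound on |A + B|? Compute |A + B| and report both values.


Cauchy-Davenport: |A + B| ≥ min(p, |A| + |B| - 1) for A, B nonempty in Z/pZ.
|A| = 3, |B| = 2, p = 5.
CD lower bound = min(5, 3 + 2 - 1) = min(5, 4) = 4.
Compute A + B mod 5 directly:
a = 1: 1+0=1, 1+4=0
a = 2: 2+0=2, 2+4=1
a = 4: 4+0=4, 4+4=3
A + B = {0, 1, 2, 3, 4}, so |A + B| = 5.
Verify: 5 ≥ 4? Yes ✓.

CD lower bound = 4, actual |A + B| = 5.


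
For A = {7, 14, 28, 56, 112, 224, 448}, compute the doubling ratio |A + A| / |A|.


|A| = 7.
Compute A + A by enumerating all 49 pairs.
A + A = {14, 21, 28, 35, 42, 56, 63, 70, 84, 112, 119, 126, 140, 168, 224, 231, 238, 252, 280, 336, 448, 455, 462, 476, 504, 560, 672, 896}, so |A + A| = 28.
K = |A + A| / |A| = 28/7 = 4/1 ≈ 4.0000.
Reference: AP of size 7 gives K = 13/7 ≈ 1.8571; a fully generic set of size 7 gives K ≈ 4.0000.

|A| = 7, |A + A| = 28, K = 28/7 = 4/1.


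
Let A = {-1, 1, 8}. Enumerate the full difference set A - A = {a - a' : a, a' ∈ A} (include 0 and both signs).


A - A = {a - a' : a, a' ∈ A}.
Compute a - a' for each ordered pair (a, a'):
a = -1: -1--1=0, -1-1=-2, -1-8=-9
a = 1: 1--1=2, 1-1=0, 1-8=-7
a = 8: 8--1=9, 8-1=7, 8-8=0
Collecting distinct values (and noting 0 appears from a-a):
A - A = {-9, -7, -2, 0, 2, 7, 9}
|A - A| = 7

A - A = {-9, -7, -2, 0, 2, 7, 9}


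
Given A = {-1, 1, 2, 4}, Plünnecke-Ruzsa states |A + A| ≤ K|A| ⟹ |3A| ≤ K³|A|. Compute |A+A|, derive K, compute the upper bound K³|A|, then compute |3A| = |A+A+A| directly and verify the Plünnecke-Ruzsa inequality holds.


|A| = 4.
Step 1: Compute A + A by enumerating all 16 pairs.
A + A = {-2, 0, 1, 2, 3, 4, 5, 6, 8}, so |A + A| = 9.
Step 2: Doubling constant K = |A + A|/|A| = 9/4 = 9/4 ≈ 2.2500.
Step 3: Plünnecke-Ruzsa gives |3A| ≤ K³·|A| = (2.2500)³ · 4 ≈ 45.5625.
Step 4: Compute 3A = A + A + A directly by enumerating all triples (a,b,c) ∈ A³; |3A| = 14.
Step 5: Check 14 ≤ 45.5625? Yes ✓.

K = 9/4, Plünnecke-Ruzsa bound K³|A| ≈ 45.5625, |3A| = 14, inequality holds.


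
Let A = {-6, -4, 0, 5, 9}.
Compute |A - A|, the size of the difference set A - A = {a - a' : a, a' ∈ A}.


A - A = {a - a' : a, a' ∈ A}; |A| = 5.
Bounds: 2|A|-1 ≤ |A - A| ≤ |A|² - |A| + 1, i.e. 9 ≤ |A - A| ≤ 21.
Note: 0 ∈ A - A always (from a - a). The set is symmetric: if d ∈ A - A then -d ∈ A - A.
Enumerate nonzero differences d = a - a' with a > a' (then include -d):
Positive differences: {2, 4, 5, 6, 9, 11, 13, 15}
Full difference set: {0} ∪ (positive diffs) ∪ (negative diffs).
|A - A| = 1 + 2·8 = 17 (matches direct enumeration: 17).

|A - A| = 17


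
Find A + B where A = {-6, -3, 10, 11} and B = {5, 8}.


A + B = {a + b : a ∈ A, b ∈ B}.
Enumerate all |A|·|B| = 4·2 = 8 pairs (a, b) and collect distinct sums.
a = -6: -6+5=-1, -6+8=2
a = -3: -3+5=2, -3+8=5
a = 10: 10+5=15, 10+8=18
a = 11: 11+5=16, 11+8=19
Collecting distinct sums: A + B = {-1, 2, 5, 15, 16, 18, 19}
|A + B| = 7

A + B = {-1, 2, 5, 15, 16, 18, 19}


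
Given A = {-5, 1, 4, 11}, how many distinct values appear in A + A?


A + A = {a + a' : a, a' ∈ A}; |A| = 4.
General bounds: 2|A| - 1 ≤ |A + A| ≤ |A|(|A|+1)/2, i.e. 7 ≤ |A + A| ≤ 10.
Lower bound 2|A|-1 is attained iff A is an arithmetic progression.
Enumerate sums a + a' for a ≤ a' (symmetric, so this suffices):
a = -5: -5+-5=-10, -5+1=-4, -5+4=-1, -5+11=6
a = 1: 1+1=2, 1+4=5, 1+11=12
a = 4: 4+4=8, 4+11=15
a = 11: 11+11=22
Distinct sums: {-10, -4, -1, 2, 5, 6, 8, 12, 15, 22}
|A + A| = 10

|A + A| = 10


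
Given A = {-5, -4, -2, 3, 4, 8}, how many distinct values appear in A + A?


A + A = {a + a' : a, a' ∈ A}; |A| = 6.
General bounds: 2|A| - 1 ≤ |A + A| ≤ |A|(|A|+1)/2, i.e. 11 ≤ |A + A| ≤ 21.
Lower bound 2|A|-1 is attained iff A is an arithmetic progression.
Enumerate sums a + a' for a ≤ a' (symmetric, so this suffices):
a = -5: -5+-5=-10, -5+-4=-9, -5+-2=-7, -5+3=-2, -5+4=-1, -5+8=3
a = -4: -4+-4=-8, -4+-2=-6, -4+3=-1, -4+4=0, -4+8=4
a = -2: -2+-2=-4, -2+3=1, -2+4=2, -2+8=6
a = 3: 3+3=6, 3+4=7, 3+8=11
a = 4: 4+4=8, 4+8=12
a = 8: 8+8=16
Distinct sums: {-10, -9, -8, -7, -6, -4, -2, -1, 0, 1, 2, 3, 4, 6, 7, 8, 11, 12, 16}
|A + A| = 19

|A + A| = 19


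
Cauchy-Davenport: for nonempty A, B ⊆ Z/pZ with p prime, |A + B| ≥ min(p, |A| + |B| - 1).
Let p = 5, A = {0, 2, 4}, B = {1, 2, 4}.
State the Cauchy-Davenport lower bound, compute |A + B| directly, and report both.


Cauchy-Davenport: |A + B| ≥ min(p, |A| + |B| - 1) for A, B nonempty in Z/pZ.
|A| = 3, |B| = 3, p = 5.
CD lower bound = min(5, 3 + 3 - 1) = min(5, 5) = 5.
Compute A + B mod 5 directly:
a = 0: 0+1=1, 0+2=2, 0+4=4
a = 2: 2+1=3, 2+2=4, 2+4=1
a = 4: 4+1=0, 4+2=1, 4+4=3
A + B = {0, 1, 2, 3, 4}, so |A + B| = 5.
Verify: 5 ≥ 5? Yes ✓.

CD lower bound = 5, actual |A + B| = 5.


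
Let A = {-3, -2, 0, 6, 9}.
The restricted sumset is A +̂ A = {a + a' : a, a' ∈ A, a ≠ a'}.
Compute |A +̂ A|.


Restricted sumset: A +̂ A = {a + a' : a ∈ A, a' ∈ A, a ≠ a'}.
Equivalently, take A + A and drop any sum 2a that is achievable ONLY as a + a for a ∈ A (i.e. sums representable only with equal summands).
Enumerate pairs (a, a') with a < a' (symmetric, so each unordered pair gives one sum; this covers all a ≠ a'):
  -3 + -2 = -5
  -3 + 0 = -3
  -3 + 6 = 3
  -3 + 9 = 6
  -2 + 0 = -2
  -2 + 6 = 4
  -2 + 9 = 7
  0 + 6 = 6
  0 + 9 = 9
  6 + 9 = 15
Collected distinct sums: {-5, -3, -2, 3, 4, 6, 7, 9, 15}
|A +̂ A| = 9
(Reference bound: |A +̂ A| ≥ 2|A| - 3 for |A| ≥ 2, with |A| = 5 giving ≥ 7.)

|A +̂ A| = 9
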